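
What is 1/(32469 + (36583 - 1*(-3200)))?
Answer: 1/72252 ≈ 1.3840e-5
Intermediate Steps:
1/(32469 + (36583 - 1*(-3200))) = 1/(32469 + (36583 + 3200)) = 1/(32469 + 39783) = 1/72252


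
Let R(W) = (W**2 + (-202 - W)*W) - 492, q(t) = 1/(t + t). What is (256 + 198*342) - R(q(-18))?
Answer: 1232251/18 ≈ 68458.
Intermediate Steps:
q(t) = 1/(2*t)
R(W) = -492 + W**2 + W*(-202 - W) (R(W) = (W**2 + W*(-202 - W)) - 492 = -492 + W**2 + W*(-202 - W))
(256 + 198*342) - R(q(-18)) = (256 + 198*342) - (-492 - 101/(-18)) = (256 + 67716) - (-492 - 101*(-1)/18) = 67972 - (-492 - 202*(-1/36)) = 67972 - (-492 + 101/18) = 67972 - 1*(-8755/18) = 67972 + 8755/18 = 1232251/18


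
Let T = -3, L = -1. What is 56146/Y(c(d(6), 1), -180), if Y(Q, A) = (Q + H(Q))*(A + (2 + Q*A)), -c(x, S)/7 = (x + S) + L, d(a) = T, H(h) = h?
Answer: -28073/83118 ≈ -0.33775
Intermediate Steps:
d(a) = -3
c(x, S) = 7 - 7*S - 7*x (c(x, S) = -7*((x + S) - 1) = -7*((S + x) - 1) = -7*(-1 + S + x) = 7 - 7*S - 7*x)
Y(Q, A) = 2*Q*(2 + A + A*Q) (Y(Q, A) = (Q + Q)*(A + (2 + Q*A)) = (2*Q)*(A + (2 + A*Q)) = (2*Q)*(2 + A + A*Q) = 2*Q*(2 + A + A*Q))
56146/Y(c(d(6), 1), -180) = 56146/((2*(7 - 7*1 - 7*(-3))*(2 - 180 - 180*(7 - 7*1 - 7*(-3))))) = 56146/((2*(7 - 7 + 21)*(2 - 180 - 180*(7 - 7 + 21)))) = 56146/((2*21*(2 - 180 - 180*21))) = 56146/((2*21*(2 - 180 - 3780))) = 56146/((2*21*(-3958))) = 56146/(-166236) = 56146*(-1/166236) = -28073/83118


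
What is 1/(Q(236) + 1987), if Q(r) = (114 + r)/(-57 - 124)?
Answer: 181/359297 ≈ 0.00050376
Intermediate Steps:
Q(r) = -114/181 - r/181 (Q(r) = (114 + r)/(-181) = (114 + r)*(-1/181) = -114/181 - r/181)
1/(Q(236) + 1987) = 1/((-114/181 - 1/181*236) + 1987) = 1/((-114/181 - 236/181) + 1987) = 1/(-350/181 + 1987) = 1/(359297/181) = 181/359297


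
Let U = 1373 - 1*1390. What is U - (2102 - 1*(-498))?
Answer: -2617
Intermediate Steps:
U = -17 (U = 1373 - 1390 = -17)
U - (2102 - 1*(-498)) = -17 - (2102 - 1*(-498)) = -17 - (2102 + 498) = -17 - 1*2600 = -17 - 2600 = -2617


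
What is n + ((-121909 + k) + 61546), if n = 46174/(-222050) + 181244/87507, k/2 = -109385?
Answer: -387412671255112/1387923525 ≈ -2.7913e+5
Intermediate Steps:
k = -218770 (k = 2*(-109385) = -218770)
n = 2586048713/1387923525 (n = 46174*(-1/222050) + 181244*(1/87507) = -23087/111025 + 25892/12501 = 2586048713/1387923525 ≈ 1.8633)
n + ((-121909 + k) + 61546) = 2586048713/1387923525 + ((-121909 - 218770) + 61546) = 2586048713/1387923525 + (-340679 + 61546) = 2586048713/1387923525 - 279133 = -387412671255112/1387923525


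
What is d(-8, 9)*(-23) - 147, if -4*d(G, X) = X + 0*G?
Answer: -381/4 ≈ -95.250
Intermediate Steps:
d(G, X) = -X/4 (d(G, X) = -(X + 0*G)/4 = -(X + 0)/4 = -X/4)
d(-8, 9)*(-23) - 147 = -¼*9*(-23) - 147 = -9/4*(-23) - 147 = 207/4 - 147 = -381/4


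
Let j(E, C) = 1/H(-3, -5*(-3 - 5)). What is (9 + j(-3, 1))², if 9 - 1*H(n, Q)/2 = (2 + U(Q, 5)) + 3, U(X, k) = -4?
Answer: 21025/256 ≈ 82.129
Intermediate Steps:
H(n, Q) = 16 (H(n, Q) = 18 - 2*((2 - 4) + 3) = 18 - 2*(-2 + 3) = 18 - 2*1 = 18 - 2 = 16)
j(E, C) = 1/16
(9 + j(-3, 1))² = (9 + 1/16)² = (145/16)² = 21025/256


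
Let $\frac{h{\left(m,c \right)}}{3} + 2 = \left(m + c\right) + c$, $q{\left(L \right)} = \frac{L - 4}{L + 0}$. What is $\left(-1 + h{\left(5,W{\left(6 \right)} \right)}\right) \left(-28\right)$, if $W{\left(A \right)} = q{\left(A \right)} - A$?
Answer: $728$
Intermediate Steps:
$q{\left(L \right)} = \frac{-4 + L}{L}$
$W{\left(A \right)} = - A + \frac{-4 + A}{A}$ ($W{\left(A \right)} = \frac{-4 + A}{A} - A = - A + \frac{-4 + A}{A}$)
$h{\left(m,c \right)} = -6 + 3 m + 6 c$ ($h{\left(m,c \right)} = -6 + 3 \left(\left(m + c\right) + c\right) = -6 + 3 \left(\left(c + m\right) + c\right) = -6 + 3 \left(m + 2 c\right) = -6 + \left(3 m + 6 c\right) = -6 + 3 m + 6 c$)
$\left(-1 + h{\left(5,W{\left(6 \right)} \right)}\right) \left(-28\right) = \left(-1 + \left(-6 + 3 \cdot 5 + 6 \left(1 - 6 - \frac{4}{6}\right)\right)\right) \left(-28\right) = \left(-1 + \left(-6 + 15 + 6 \left(1 - 6 - \frac{2}{3}\right)\right)\right) \left(-28\right) = \left(-1 + \left(-6 + 15 + 6 \left(- \frac{17}{3}\right)\right)\right) \left(-28\right) = \left(-1 - 25\right) \left(-28\right) = \left(-26\right) \left(-28\right) = 728$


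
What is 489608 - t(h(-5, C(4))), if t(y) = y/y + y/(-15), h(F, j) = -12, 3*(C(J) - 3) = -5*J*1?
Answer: 2448031/5 ≈ 4.8961e+5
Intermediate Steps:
C(J) = 3 - 5*J/3 (C(J) = 3 + (-5*J*1)/3 = 3 + (-5*J)/3 = 3 - 5*J/3)
t(y) = 1 - y/15 (t(y) = 1 + y*(-1/15) = 1 - y/15)
489608 - t(h(-5, C(4))) = 489608 - (1 - 1/15*(-12)) = 489608 - (1 + ⅘) = 489608 - 1*9/5 = 489608 - 9/5 = 2448031/5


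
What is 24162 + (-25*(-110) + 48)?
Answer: 26960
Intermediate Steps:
24162 + (-25*(-110) + 48) = 24162 + (2750 + 48) = 24162 + 2798 = 26960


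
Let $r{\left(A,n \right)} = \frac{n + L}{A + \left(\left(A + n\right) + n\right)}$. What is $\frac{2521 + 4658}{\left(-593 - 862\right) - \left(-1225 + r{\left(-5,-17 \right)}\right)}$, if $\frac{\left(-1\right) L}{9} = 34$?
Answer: $- \frac{105292}{3481} \approx -30.248$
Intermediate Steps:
$L = -306$ ($L = \left(-9\right) 34 = -306$)
$r{\left(A,n \right)} = \frac{-306 + n}{2 A + 2 n}$ ($r{\left(A,n \right)} = \frac{n - 306}{A + \left(\left(A + n\right) + n\right)} = \frac{-306 + n}{A + \left(A + 2 n\right)} = \frac{-306 + n}{2 A + 2 n}$)
$\frac{2521 + 4658}{\left(-593 - 862\right) - \left(-1225 + r{\left(-5,-17 \right)}\right)} = \frac{2521 + 4658}{\left(-593 - 862\right) + \left(1225 - \frac{-153 + \frac{1}{2} \left(-17\right)}{-5 - 17}\right)} = \frac{7179}{\left(-593 - 862\right) + \left(1225 - \frac{-153 - \frac{17}{2}}{-22}\right)} = \frac{7179}{-1455 + \left(1225 - \left(- \frac{1}{22}\right) \left(- \frac{323}{2}\right)\right)} = \frac{7179}{-1455 + \left(1225 - \frac{323}{44}\right)} = \frac{7179}{-1455 + \frac{53577}{44}} = \frac{7179}{- \frac{10443}{44}} = 7179 \left(- \frac{44}{10443}\right) = - \frac{105292}{3481}$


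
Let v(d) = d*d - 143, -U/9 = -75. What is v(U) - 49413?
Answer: 406069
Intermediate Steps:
U = 675 (U = -9*(-75) = 675)
v(d) = -143 + d² (v(d) = d² - 143 = -143 + d²)
v(U) - 49413 = (-143 + 675²) - 49413 = (-143 + 455625) - 49413 = 455482 - 49413 = 406069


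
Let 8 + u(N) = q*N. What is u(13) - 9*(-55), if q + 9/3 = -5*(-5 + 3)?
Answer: 578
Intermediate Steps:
q = 7 (q = -3 - 5*(-5 + 3) = -3 - 5*(-2) = -3 + 10 = 7)
u(N) = -8 + 7*N
u(13) - 9*(-55) = (-8 + 7*13) - 9*(-55) = (-8 + 91) + 495 = 83 + 495 = 578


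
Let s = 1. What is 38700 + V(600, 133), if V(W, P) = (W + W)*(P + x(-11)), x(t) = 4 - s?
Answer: 201900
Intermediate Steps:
x(t) = 3 (x(t) = 4 - 1*1 = 4 - 1 = 3)
V(W, P) = 2*W*(3 + P) (V(W, P) = (W + W)*(P + 3) = (2*W)*(3 + P) = 2*W*(3 + P))
38700 + V(600, 133) = 38700 + 2*600*(3 + 133) = 38700 + 2*600*136 = 38700 + 163200 = 201900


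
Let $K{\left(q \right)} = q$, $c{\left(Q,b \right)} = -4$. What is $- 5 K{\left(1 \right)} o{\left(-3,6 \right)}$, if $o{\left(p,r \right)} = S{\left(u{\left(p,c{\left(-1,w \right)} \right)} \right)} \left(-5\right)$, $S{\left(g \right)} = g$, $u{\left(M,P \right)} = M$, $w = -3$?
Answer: $-75$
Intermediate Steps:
$o{\left(p,r \right)} = - 5 p$ ($o{\left(p,r \right)} = p \left(-5\right) = - 5 p$)
$- 5 K{\left(1 \right)} o{\left(-3,6 \right)} = \left(-5\right) 1 \left(\left(-5\right) \left(-3\right)\right) = \left(-5\right) 15 = -75$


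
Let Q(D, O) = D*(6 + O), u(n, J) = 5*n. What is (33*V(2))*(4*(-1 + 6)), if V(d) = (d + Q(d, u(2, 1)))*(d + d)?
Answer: 89760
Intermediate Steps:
V(d) = 34*d² (V(d) = (d + d*(6 + 5*2))*(d + d) = (d + d*(6 + 10))*(2*d) = (d + d*16)*(2*d) = (d + 16*d)*(2*d) = (17*d)*(2*d) = 34*d²)
(33*V(2))*(4*(-1 + 6)) = (33*(34*2²))*(4*(-1 + 6)) = (33*(34*4))*(4*5) = (33*136)*20 = 4488*20 = 89760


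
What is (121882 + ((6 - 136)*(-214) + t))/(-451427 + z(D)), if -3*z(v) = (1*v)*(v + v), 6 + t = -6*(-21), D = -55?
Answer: -449466/1360331 ≈ -0.33041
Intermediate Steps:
t = 120 (t = -6 - 6*(-21) = -6 + 126 = 120)
z(v) = -2*v**2/3 (z(v) = -1*v*(v + v)/3 = -v*2*v/3 = -2*v**2/3)
(121882 + ((6 - 136)*(-214) + t))/(-451427 + z(D)) = (121882 + ((6 - 136)*(-214) + 120))/(-451427 - 2/3*(-55)**2) = (121882 + (-130*(-214) + 120))/(-451427 - 2/3*3025) = (121882 + (27820 + 120))/(-451427 - 6050/3) = (121882 + 27940)/(-1360331/3) = 149822*(-3/1360331) = -449466/1360331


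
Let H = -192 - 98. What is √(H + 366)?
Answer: 2*√19 ≈ 8.7178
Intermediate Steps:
H = -290
√(H + 366) = √(-290 + 366) = √76 = 2*√19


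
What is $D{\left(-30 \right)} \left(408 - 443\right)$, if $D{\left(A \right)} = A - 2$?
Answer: $1120$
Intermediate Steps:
$D{\left(A \right)} = -2 + A$
$D{\left(-30 \right)} \left(408 - 443\right) = \left(-2 - 30\right) \left(408 - 443\right) = \left(-32\right) \left(-35\right) = 1120$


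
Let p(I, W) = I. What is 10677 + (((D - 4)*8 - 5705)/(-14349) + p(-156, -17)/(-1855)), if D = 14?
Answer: 94735533078/8872465 ≈ 10677.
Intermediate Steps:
10677 + (((D - 4)*8 - 5705)/(-14349) + p(-156, -17)/(-1855)) = 10677 + (((14 - 4)*8 - 5705)/(-14349) - 156/(-1855)) = 10677 + ((10*8 - 5705)*(-1/14349) - 156*(-1/1855)) = 10677 + ((80 - 5705)*(-1/14349) + 156/1855) = 10677 + (-5625*(-1/14349) + 156/1855) = 10677 + (1875/4783 + 156/1855) = 10677 + 4224273/8872465 = 94735533078/8872465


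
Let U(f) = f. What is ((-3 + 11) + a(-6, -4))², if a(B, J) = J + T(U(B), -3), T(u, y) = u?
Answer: 4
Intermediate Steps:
a(B, J) = B + J (a(B, J) = J + B = B + J)
((-3 + 11) + a(-6, -4))² = ((-3 + 11) + (-6 - 4))² = (8 - 10)² = (-2)² = 4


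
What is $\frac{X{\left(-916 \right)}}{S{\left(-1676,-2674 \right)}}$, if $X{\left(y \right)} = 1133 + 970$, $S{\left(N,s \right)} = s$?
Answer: $- \frac{2103}{2674} \approx -0.78646$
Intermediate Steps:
$X{\left(y \right)} = 2103$
$\frac{X{\left(-916 \right)}}{S{\left(-1676,-2674 \right)}} = \frac{2103}{-2674} = 2103 \left(- \frac{1}{2674}\right) = - \frac{2103}{2674}$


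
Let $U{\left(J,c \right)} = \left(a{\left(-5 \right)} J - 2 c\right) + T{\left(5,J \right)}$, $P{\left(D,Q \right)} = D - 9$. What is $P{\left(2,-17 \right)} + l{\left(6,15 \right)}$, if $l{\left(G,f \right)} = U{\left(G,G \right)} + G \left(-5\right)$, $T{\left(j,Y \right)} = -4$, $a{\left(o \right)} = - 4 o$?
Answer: $67$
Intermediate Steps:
$P{\left(D,Q \right)} = -9 + D$
$U{\left(J,c \right)} = -4 - 2 c + 20 J$ ($U{\left(J,c \right)} = \left(\left(-4\right) \left(-5\right) J - 2 c\right) - 4 = \left(20 J - 2 c\right) - 4 = \left(- 2 c + 20 J\right) - 4 = -4 - 2 c + 20 J$)
$l{\left(G,f \right)} = -4 + 13 G$ ($l{\left(G,f \right)} = \left(-4 - 2 G + 20 G\right) + G \left(-5\right) = \left(-4 + 18 G\right) - 5 G = -4 + 13 G$)
$P{\left(2,-17 \right)} + l{\left(6,15 \right)} = \left(-9 + 2\right) + \left(-4 + 13 \cdot 6\right) = -7 + \left(-4 + 78\right) = -7 + 74 = 67$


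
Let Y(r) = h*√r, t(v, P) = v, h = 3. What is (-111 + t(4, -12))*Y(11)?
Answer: -321*√11 ≈ -1064.6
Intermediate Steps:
Y(r) = 3*√r
(-111 + t(4, -12))*Y(11) = (-111 + 4)*(3*√11) = -321*√11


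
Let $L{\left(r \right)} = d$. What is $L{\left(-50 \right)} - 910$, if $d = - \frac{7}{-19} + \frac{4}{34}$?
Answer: $- \frac{293773}{323} \approx -909.51$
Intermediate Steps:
$d = \frac{157}{323}$ ($d = \left(-7\right) \left(- \frac{1}{19}\right) + 4 \cdot \frac{1}{34} = \frac{7}{19} + \frac{2}{17} = \frac{157}{323} \approx 0.48607$)
$L{\left(r \right)} = \frac{157}{323}$
$L{\left(-50 \right)} - 910 = \frac{157}{323} - 910 = - \frac{293773}{323}$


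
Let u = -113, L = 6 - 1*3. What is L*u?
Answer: -339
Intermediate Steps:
L = 3 (L = 6 - 3 = 3)
L*u = 3*(-113) = -339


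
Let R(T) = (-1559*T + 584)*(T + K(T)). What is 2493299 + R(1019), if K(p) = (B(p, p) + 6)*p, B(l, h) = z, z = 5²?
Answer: -51780217197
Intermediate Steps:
z = 25
B(l, h) = 25
K(p) = 31*p (K(p) = (25 + 6)*p = 31*p)
R(T) = 32*T*(584 - 1559*T) (R(T) = (-1559*T + 584)*(T + 31*T) = (584 - 1559*T)*(32*T) = 32*T*(584 - 1559*T))
2493299 + R(1019) = 2493299 + 32*1019*(584 - 1559*1019) = 2493299 + 32*1019*(584 - 1588621) = 2493299 + 32*1019*(-1588037) = 2493299 - 51782710496 = -51780217197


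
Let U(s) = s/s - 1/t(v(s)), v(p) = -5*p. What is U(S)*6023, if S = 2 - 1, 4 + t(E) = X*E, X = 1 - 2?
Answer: 0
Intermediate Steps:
X = -1
t(E) = -4 - E
S = 1
U(s) = 1 - 1/(-4 + 5*s) (U(s) = s/s - 1/(-4 - (-5)*s) = 1 - 1/(-4 + 5*s))
U(S)*6023 = (5*(-1 + 1)/(-4 + 5*1))*6023 = (5*0/(-4 + 5))*6023 = (5*0/1)*6023 = (5*1*0)*6023 = 0*6023 = 0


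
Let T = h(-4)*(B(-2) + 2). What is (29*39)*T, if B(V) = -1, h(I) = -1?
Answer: -1131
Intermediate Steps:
T = -1 (T = -(-1 + 2) = -1*1 = -1)
(29*39)*T = (29*39)*(-1) = 1131*(-1) = -1131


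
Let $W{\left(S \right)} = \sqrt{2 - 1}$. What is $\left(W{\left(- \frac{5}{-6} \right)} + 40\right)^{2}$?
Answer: $1681$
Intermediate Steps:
$W{\left(S \right)} = 1$ ($W{\left(S \right)} = \sqrt{1} = 1$)
$\left(W{\left(- \frac{5}{-6} \right)} + 40\right)^{2} = \left(1 + 40\right)^{2} = 41^{2} = 1681$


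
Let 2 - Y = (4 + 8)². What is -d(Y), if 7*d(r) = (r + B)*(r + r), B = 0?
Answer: -40328/7 ≈ -5761.1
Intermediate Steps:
Y = -142 (Y = 2 - (4 + 8)² = 2 - 1*12² = 2 - 1*144 = 2 - 144 = -142)
d(r) = 2*r²/7 (d(r) = ((r + 0)*(r + r))/7 = (r*(2*r))/7 = (2*r²)/7 = 2*r²/7)
-d(Y) = -2*(-142)²/7 = -2*20164/7 = -1*40328/7 = -40328/7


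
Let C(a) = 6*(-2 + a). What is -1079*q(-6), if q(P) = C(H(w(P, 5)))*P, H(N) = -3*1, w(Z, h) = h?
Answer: -194220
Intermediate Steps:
H(N) = -3
C(a) = -12 + 6*a
q(P) = -30*P (q(P) = (-12 + 6*(-3))*P = (-12 - 18)*P = -30*P)
-1079*q(-6) = -(-32370)*(-6) = -1079*180 = -194220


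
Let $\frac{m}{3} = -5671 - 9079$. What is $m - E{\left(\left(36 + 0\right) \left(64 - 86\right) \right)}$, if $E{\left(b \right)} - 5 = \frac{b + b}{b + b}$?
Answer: $-44256$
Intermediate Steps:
$E{\left(b \right)} = 6$ ($E{\left(b \right)} = 5 + \frac{b + b}{b + b} = 5 + \frac{2 b}{2 b} = 5 + 2 b \frac{1}{2 b} = 5 + 1 = 6$)
$m = -44250$ ($m = 3 \left(-5671 - 9079\right) = 3 \left(-14750\right) = -44250$)
$m - E{\left(\left(36 + 0\right) \left(64 - 86\right) \right)} = -44250 - 6 = -44256$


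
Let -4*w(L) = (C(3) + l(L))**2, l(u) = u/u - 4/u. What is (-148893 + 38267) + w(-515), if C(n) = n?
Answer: -29341845874/265225 ≈ -1.1063e+5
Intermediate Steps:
l(u) = 1 - 4/u
w(L) = -(3 + (-4 + L)/L)**2/4
(-148893 + 38267) + w(-515) = (-148893 + 38267) - 4*(-1 - 515)**2/(-515)**2 = -110626 - 4*1/265225*(-516)**2 = -110626 - 4*1/265225*266256 = -110626 - 1065024/265225 = -29341845874/265225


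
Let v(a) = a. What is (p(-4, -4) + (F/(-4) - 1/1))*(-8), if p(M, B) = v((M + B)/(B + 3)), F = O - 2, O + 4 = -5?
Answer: -78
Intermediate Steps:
O = -9 (O = -4 - 5 = -9)
F = -11 (F = -9 - 2 = -11)
p(M, B) = (B + M)/(3 + B) (p(M, B) = (M + B)/(B + 3) = (B + M)/(3 + B))
(p(-4, -4) + (F/(-4) - 1/1))*(-8) = ((-4 - 4)/(3 - 4) + (-11/(-4) - 1/1))*(-8) = (-8/(-1) + (-11*(-¼) - 1*1))*(-8) = (-1*(-8) + (11/4 - 1))*(-8) = (8 + 7/4)*(-8) = (39/4)*(-8) = -78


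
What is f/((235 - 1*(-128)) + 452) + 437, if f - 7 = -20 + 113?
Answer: 71251/163 ≈ 437.12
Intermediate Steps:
f = 100 (f = 7 + (-20 + 113) = 7 + 93 = 100)
f/((235 - 1*(-128)) + 452) + 437 = 100/((235 - 1*(-128)) + 452) + 437 = 100/((235 + 128) + 452) + 437 = 100/(363 + 452) + 437 = 100/815 + 437 = 100*(1/815) + 437 = 20/163 + 437 = 71251/163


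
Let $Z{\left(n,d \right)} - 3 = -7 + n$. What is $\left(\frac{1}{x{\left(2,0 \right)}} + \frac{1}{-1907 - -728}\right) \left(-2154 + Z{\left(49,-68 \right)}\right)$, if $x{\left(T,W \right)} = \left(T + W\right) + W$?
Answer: $- \frac{827431}{786} \approx -1052.7$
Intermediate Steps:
$x{\left(T,W \right)} = T + 2 W$
$Z{\left(n,d \right)} = -4 + n$ ($Z{\left(n,d \right)} = 3 + \left(-7 + n\right) = -4 + n$)
$\left(\frac{1}{x{\left(2,0 \right)}} + \frac{1}{-1907 - -728}\right) \left(-2154 + Z{\left(49,-68 \right)}\right) = \left(\frac{1}{2 + 2 \cdot 0} + \frac{1}{-1907 - -728}\right) \left(-2154 + \left(-4 + 49\right)\right) = \left(\frac{1}{2 + 0} + \frac{1}{-1907 + \left(-109 + 837\right)}\right) \left(-2154 + 45\right) = \left(\frac{1}{2} + \frac{1}{-1907 + 728}\right) \left(-2109\right) = \left(\frac{1}{2} + \frac{1}{-1179}\right) \left(-2109\right) = \left(\frac{1}{2} - \frac{1}{1179}\right) \left(-2109\right) = \frac{1177}{2358} \left(-2109\right) = - \frac{827431}{786}$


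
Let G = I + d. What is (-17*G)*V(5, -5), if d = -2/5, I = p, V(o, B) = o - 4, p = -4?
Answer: 374/5 ≈ 74.800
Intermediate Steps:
V(o, B) = -4 + o
I = -4
d = -⅖ (d = -2*⅕ = -⅖ ≈ -0.40000)
G = -22/5 (G = -4 - ⅖ = -22/5 ≈ -4.4000)
(-17*G)*V(5, -5) = (-17*(-22/5))*(-4 + 5) = (374/5)*1 = 374/5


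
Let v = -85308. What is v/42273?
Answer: -28436/14091 ≈ -2.0180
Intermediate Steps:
v/42273 = -85308/42273 = -85308*1/42273 = -28436/14091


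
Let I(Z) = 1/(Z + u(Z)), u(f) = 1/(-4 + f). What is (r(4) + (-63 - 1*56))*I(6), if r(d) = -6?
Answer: -250/13 ≈ -19.231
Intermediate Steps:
I(Z) = 1/(Z + 1/(-4 + Z))
(r(4) + (-63 - 1*56))*I(6) = (-6 + (-63 - 1*56))*((-4 + 6)/(1 + 6*(-4 + 6))) = (-6 + (-63 - 56))*(2/(1 + 6*2)) = (-6 - 119)*(2/(1 + 12)) = -125*2/13 = -250/13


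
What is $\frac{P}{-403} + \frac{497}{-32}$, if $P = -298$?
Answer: $- \frac{190755}{12896} \approx -14.792$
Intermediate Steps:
$\frac{P}{-403} + \frac{497}{-32} = - \frac{298}{-403} + \frac{497}{-32} = \left(-298\right) \left(- \frac{1}{403}\right) + 497 \left(- \frac{1}{32}\right) = \frac{298}{403} - \frac{497}{32} = - \frac{190755}{12896}$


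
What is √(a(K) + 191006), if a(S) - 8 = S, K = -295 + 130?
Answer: √190849 ≈ 436.86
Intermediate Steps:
K = -165
a(S) = 8 + S
√(a(K) + 191006) = √((8 - 165) + 191006) = √(-157 + 191006) = √190849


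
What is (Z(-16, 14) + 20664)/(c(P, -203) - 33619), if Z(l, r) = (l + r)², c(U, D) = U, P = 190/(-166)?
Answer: -428861/697618 ≈ -0.61475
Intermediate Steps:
P = -95/83 (P = 190*(-1/166) = -95/83 ≈ -1.1446)
(Z(-16, 14) + 20664)/(c(P, -203) - 33619) = ((-16 + 14)² + 20664)/(-95/83 - 33619) = ((-2)² + 20664)/(-2790472/83) = (4 + 20664)*(-83/2790472) = 20668*(-83/2790472) = -428861/697618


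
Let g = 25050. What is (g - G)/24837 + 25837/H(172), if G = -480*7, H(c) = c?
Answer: 215533363/1423988 ≈ 151.36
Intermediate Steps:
G = -3360
(g - G)/24837 + 25837/H(172) = (25050 - 1*(-3360))/24837 + 25837/172 = (25050 + 3360)*(1/24837) + 25837*(1/172) = 28410*(1/24837) + 25837/172 = 9470/8279 + 25837/172 = 215533363/1423988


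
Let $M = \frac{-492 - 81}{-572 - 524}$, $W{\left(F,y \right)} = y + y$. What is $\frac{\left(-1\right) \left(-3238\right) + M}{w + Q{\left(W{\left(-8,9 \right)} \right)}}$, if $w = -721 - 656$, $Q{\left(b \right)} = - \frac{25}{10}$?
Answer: $- \frac{3549421}{1511932} \approx -2.3476$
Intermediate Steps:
$W{\left(F,y \right)} = 2 y$
$Q{\left(b \right)} = - \frac{5}{2}$ ($Q{\left(b \right)} = \left(-25\right) \frac{1}{10} = - \frac{5}{2}$)
$w = -1377$ ($w = -721 - 656 = -1377$)
$M = \frac{573}{1096}$ ($M = - \frac{573}{-572 - 524} = - \frac{573}{-1096} = \left(-573\right) \left(- \frac{1}{1096}\right) = \frac{573}{1096} \approx 0.52281$)
$\frac{\left(-1\right) \left(-3238\right) + M}{w + Q{\left(W{\left(-8,9 \right)} \right)}} = \frac{\left(-1\right) \left(-3238\right) + \frac{573}{1096}}{-1377 - \frac{5}{2}} = \frac{3238 + \frac{573}{1096}}{- \frac{2759}{2}} = \frac{3549421}{1096} \left(- \frac{2}{2759}\right) = - \frac{3549421}{1511932}$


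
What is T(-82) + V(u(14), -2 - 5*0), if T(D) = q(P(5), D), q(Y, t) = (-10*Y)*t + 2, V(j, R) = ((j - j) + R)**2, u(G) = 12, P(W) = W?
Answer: 4106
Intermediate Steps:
V(j, R) = R**2 (V(j, R) = (0 + R)**2 = R**2)
q(Y, t) = 2 - 10*Y*t (q(Y, t) = -10*Y*t + 2 = 2 - 10*Y*t)
T(D) = 2 - 50*D (T(D) = 2 - 10*5*D = 2 - 50*D)
T(-82) + V(u(14), -2 - 5*0) = (2 - 50*(-82)) + (-2 - 5*0)**2 = (2 + 4100) + (-2 + 0)**2 = 4102 + (-2)**2 = 4102 + 4 = 4106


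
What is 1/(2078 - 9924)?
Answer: -1/7846 ≈ -0.00012745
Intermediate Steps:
1/(2078 - 9924) = 1/(-7846) = -1/7846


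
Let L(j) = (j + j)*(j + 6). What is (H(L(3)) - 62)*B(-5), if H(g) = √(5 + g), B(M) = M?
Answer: 310 - 5*√59 ≈ 271.59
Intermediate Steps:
L(j) = 2*j*(6 + j) (L(j) = (2*j)*(6 + j) = 2*j*(6 + j))
(H(L(3)) - 62)*B(-5) = (√(5 + 2*3*(6 + 3)) - 62)*(-5) = (√(5 + 2*3*9) - 62)*(-5) = (√(5 + 54) - 62)*(-5) = (√59 - 62)*(-5) = (-62 + √59)*(-5) = 310 - 5*√59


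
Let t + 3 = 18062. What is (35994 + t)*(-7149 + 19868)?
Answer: 687500107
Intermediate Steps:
t = 18059 (t = -3 + 18062 = 18059)
(35994 + t)*(-7149 + 19868) = (35994 + 18059)*(-7149 + 19868) = 54053*12719 = 687500107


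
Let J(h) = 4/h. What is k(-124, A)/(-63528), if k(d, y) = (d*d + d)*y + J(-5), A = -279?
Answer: 2659568/39705 ≈ 66.983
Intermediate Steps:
k(d, y) = -4/5 + y*(d + d**2) (k(d, y) = (d*d + d)*y + 4/(-5) = (d**2 + d)*y + 4*(-1/5) = (d + d**2)*y - 4/5 = y*(d + d**2) - 4/5 = -4/5 + y*(d + d**2))
k(-124, A)/(-63528) = (-4/5 - 124*(-279) - 279*(-124)**2)/(-63528) = (-4/5 + 34596 - 279*15376)*(-1/63528) = (-4/5 + 34596 - 4289904)*(-1/63528) = -21276544/5*(-1/63528) = 2659568/39705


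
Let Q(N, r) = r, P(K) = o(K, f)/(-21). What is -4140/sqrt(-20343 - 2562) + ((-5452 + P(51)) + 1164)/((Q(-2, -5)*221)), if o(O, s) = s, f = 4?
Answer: 90052/23205 + 276*I*sqrt(2545)/509 ≈ 3.8807 + 27.355*I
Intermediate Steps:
P(K) = -4/21 (P(K) = 4/(-21) = 4*(-1/21) = -4/21)
-4140/sqrt(-20343 - 2562) + ((-5452 + P(51)) + 1164)/((Q(-2, -5)*221)) = -4140/sqrt(-20343 - 2562) + ((-5452 - 4/21) + 1164)/((-5*221)) = -4140*(-I*sqrt(2545)/7635) + (-114496/21 + 1164)/(-1105) = -4140*(-I*sqrt(2545)/7635) - 90052/21*(-1/1105) = -(-276)*I*sqrt(2545)/509 + 90052/23205 = 276*I*sqrt(2545)/509 + 90052/23205 = 90052/23205 + 276*I*sqrt(2545)/509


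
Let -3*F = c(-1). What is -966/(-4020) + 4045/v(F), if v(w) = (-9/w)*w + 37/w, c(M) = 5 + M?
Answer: -10816933/98490 ≈ -109.83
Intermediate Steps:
F = -4/3 (F = -(5 - 1)/3 = -⅓*4 = -4/3 ≈ -1.3333)
v(w) = -9 + 37/w
-966/(-4020) + 4045/v(F) = -966/(-4020) + 4045/(-9 + 37/(-4/3)) = -966*(-1/4020) + 4045/(-9 + 37*(-¾)) = 161/670 + 4045/(-9 - 111/4) = 161/670 + 4045/(-147/4) = 161/670 + 4045*(-4/147) = 161/670 - 16180/147 = -10816933/98490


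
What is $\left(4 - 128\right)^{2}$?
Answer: $15376$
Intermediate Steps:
$\left(4 - 128\right)^{2} = \left(-124\right)^{2} = 15376$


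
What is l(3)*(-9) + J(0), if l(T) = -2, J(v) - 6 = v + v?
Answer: 24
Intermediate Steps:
J(v) = 6 + 2*v (J(v) = 6 + (v + v) = 6 + 2*v)
l(3)*(-9) + J(0) = -2*(-9) + (6 + 2*0) = 18 + (6 + 0) = 18 + 6 = 24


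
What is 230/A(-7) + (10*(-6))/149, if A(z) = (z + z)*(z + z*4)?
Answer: 487/7301 ≈ 0.066703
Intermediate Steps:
A(z) = 10*z**2 (A(z) = (2*z)*(z + 4*z) = (2*z)*(5*z) = 10*z**2)
230/A(-7) + (10*(-6))/149 = 230/((10*(-7)**2)) + (10*(-6))/149 = 230/((10*49)) - 60*1/149 = 230/490 - 60/149 = 230*(1/490) - 60/149 = 23/49 - 60/149 = 487/7301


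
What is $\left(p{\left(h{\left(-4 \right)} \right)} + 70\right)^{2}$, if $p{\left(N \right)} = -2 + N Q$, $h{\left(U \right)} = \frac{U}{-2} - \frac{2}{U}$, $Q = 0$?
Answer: $4624$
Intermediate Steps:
$h{\left(U \right)} = - \frac{2}{U} - \frac{U}{2}$ ($h{\left(U \right)} = U \left(- \frac{1}{2}\right) - \frac{2}{U} = - \frac{U}{2} - \frac{2}{U} = - \frac{2}{U} - \frac{U}{2}$)
$p{\left(N \right)} = -2$ ($p{\left(N \right)} = -2 + N 0 = -2 + 0 = -2$)
$\left(p{\left(h{\left(-4 \right)} \right)} + 70\right)^{2} = \left(-2 + 70\right)^{2} = 68^{2} = 4624$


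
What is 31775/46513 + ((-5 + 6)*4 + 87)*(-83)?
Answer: -351280914/46513 ≈ -7552.3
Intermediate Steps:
31775/46513 + ((-5 + 6)*4 + 87)*(-83) = 31775*(1/46513) + (1*4 + 87)*(-83) = 31775/46513 + (4 + 87)*(-83) = 31775/46513 + 91*(-83) = 31775/46513 - 7553 = -351280914/46513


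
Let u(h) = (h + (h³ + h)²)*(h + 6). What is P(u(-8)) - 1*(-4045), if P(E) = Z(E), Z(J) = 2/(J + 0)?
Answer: 1093735639/270392 ≈ 4045.0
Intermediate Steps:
Z(J) = 2/J
u(h) = (6 + h)*(h + (h + h³)²) (u(h) = (h + (h + h³)²)*(6 + h) = (6 + h)*(h + (h + h³)²))
P(E) = 2/E
P(u(-8)) - 1*(-4045) = 2/((-8*(6 - 8 + (-8)²*(1 + (-8)²)² + 6*(-8)*(1 + (-8)²)²))) - 1*(-4045) = 2/((-8*(6 - 8 + 64*(1 + 64)² + 6*(-8)*(1 + 64)²))) + 4045 = 2/((-8*(6 - 8 + 64*65² + 6*(-8)*65²))) + 4045 = 2/((-8*(6 - 8 + 64*4225 + 6*(-8)*4225))) + 4045 = 2/((-8*(6 - 8 + 270400 - 202800))) + 4045 = 2/((-8*67598)) + 4045 = 2/(-540784) + 4045 = 2*(-1/540784) + 4045 = -1/270392 + 4045 = 1093735639/270392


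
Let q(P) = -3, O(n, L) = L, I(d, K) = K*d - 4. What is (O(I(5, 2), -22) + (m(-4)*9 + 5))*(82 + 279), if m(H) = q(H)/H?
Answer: -14801/4 ≈ -3700.3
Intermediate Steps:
I(d, K) = -4 + K*d
m(H) = -3/H
(O(I(5, 2), -22) + (m(-4)*9 + 5))*(82 + 279) = (-22 + (-3/(-4)*9 + 5))*(82 + 279) = (-22 + (-3*(-¼)*9 + 5))*361 = (-22 + ((¾)*9 + 5))*361 = (-22 + (27/4 + 5))*361 = (-22 + 47/4)*361 = -41/4*361 = -14801/4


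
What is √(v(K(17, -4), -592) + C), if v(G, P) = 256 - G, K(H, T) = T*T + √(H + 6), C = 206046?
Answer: √(206286 - √23) ≈ 454.18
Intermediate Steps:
K(H, T) = T² + √(6 + H)
√(v(K(17, -4), -592) + C) = √((256 - ((-4)² + √(6 + 17))) + 206046) = √((256 - (16 + √23)) + 206046) = √((256 + (-16 - √23)) + 206046) = √((240 - √23) + 206046) = √(206286 - √23)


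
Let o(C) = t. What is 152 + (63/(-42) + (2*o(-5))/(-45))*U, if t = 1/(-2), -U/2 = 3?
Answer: 2413/15 ≈ 160.87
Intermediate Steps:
U = -6 (U = -2*3 = -6)
t = -½ ≈ -0.50000
o(C) = -½
152 + (63/(-42) + (2*o(-5))/(-45))*U = 152 + (63/(-42) + (2*(-½))/(-45))*(-6) = 152 + (63*(-1/42) - 1*(-1/45))*(-6) = 152 + (-3/2 + 1/45)*(-6) = 152 - 133/90*(-6) = 152 + 133/15 = 2413/15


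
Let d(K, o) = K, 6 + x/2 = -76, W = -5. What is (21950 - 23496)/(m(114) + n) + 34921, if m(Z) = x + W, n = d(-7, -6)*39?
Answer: 7718314/221 ≈ 34925.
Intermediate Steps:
x = -164 (x = -12 + 2*(-76) = -12 - 152 = -164)
n = -273 (n = -7*39 = -273)
m(Z) = -169 (m(Z) = -164 - 5 = -169)
(21950 - 23496)/(m(114) + n) + 34921 = (21950 - 23496)/(-169 - 273) + 34921 = -1546/(-442) + 34921 = -1546*(-1/442) + 34921 = 773/221 + 34921 = 7718314/221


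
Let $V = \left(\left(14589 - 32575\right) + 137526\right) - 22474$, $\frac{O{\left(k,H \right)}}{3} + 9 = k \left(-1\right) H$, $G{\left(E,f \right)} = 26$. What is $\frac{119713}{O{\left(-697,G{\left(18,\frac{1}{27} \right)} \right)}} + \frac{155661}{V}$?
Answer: $\frac{20078525137}{5274469374} \approx 3.8067$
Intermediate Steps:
$O{\left(k,H \right)} = -27 - 3 H k$ ($O{\left(k,H \right)} = -27 + 3 k \left(-1\right) H = -27 + 3 - k H = -27 + 3 \left(- H k\right) = -27 - 3 H k$)
$V = 97066$ ($V = \left(-17986 + 137526\right) - 22474 = 119540 - 22474 = 97066$)
$\frac{119713}{O{\left(-697,G{\left(18,\frac{1}{27} \right)} \right)}} + \frac{155661}{V} = \frac{119713}{-27 - 78 \left(-697\right)} + \frac{155661}{97066} = \frac{119713}{-27 + 54366} + 155661 \cdot \frac{1}{97066} = \frac{119713}{54339} + \frac{155661}{97066} = \frac{20078525137}{5274469374}$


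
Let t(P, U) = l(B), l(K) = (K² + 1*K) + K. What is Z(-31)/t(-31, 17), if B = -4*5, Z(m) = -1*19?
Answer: -19/360 ≈ -0.052778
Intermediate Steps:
Z(m) = -19
B = -20
l(K) = K² + 2*K (l(K) = (K² + K) + K = (K + K²) + K = K² + 2*K)
t(P, U) = 360 (t(P, U) = -20*(2 - 20) = -20*(-18) = 360)
Z(-31)/t(-31, 17) = -19/360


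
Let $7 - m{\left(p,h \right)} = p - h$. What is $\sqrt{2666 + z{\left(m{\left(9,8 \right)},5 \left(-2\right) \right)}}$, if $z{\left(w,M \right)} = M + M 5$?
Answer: $\sqrt{2606} \approx 51.049$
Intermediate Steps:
$m{\left(p,h \right)} = 7 + h - p$ ($m{\left(p,h \right)} = 7 - \left(p - h\right) = 7 + \left(h - p\right) = 7 + h - p$)
$z{\left(w,M \right)} = 6 M$ ($z{\left(w,M \right)} = M + 5 M = 6 M$)
$\sqrt{2666 + z{\left(m{\left(9,8 \right)},5 \left(-2\right) \right)}} = \sqrt{2666 + 6 \cdot 5 \left(-2\right)} = \sqrt{2666 + 6 \left(-10\right)} = \sqrt{2666 - 60} = \sqrt{2606}$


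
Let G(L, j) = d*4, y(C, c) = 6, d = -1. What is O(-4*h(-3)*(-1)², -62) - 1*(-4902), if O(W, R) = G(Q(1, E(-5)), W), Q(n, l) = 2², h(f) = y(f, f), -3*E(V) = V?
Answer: 4898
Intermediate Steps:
E(V) = -V/3
h(f) = 6
Q(n, l) = 4
G(L, j) = -4 (G(L, j) = -1*4 = -4)
O(W, R) = -4
O(-4*h(-3)*(-1)², -62) - 1*(-4902) = -4 - 1*(-4902) = -4 + 4902 = 4898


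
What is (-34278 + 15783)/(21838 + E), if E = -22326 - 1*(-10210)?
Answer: -18495/9722 ≈ -1.9024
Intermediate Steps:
E = -12116 (E = -22326 + 10210 = -12116)
(-34278 + 15783)/(21838 + E) = (-34278 + 15783)/(21838 - 12116) = -18495/9722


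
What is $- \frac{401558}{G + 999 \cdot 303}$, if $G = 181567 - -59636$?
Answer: $- \frac{200779}{271950} \approx -0.73829$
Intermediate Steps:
$G = 241203$ ($G = 181567 + 59636 = 241203$)
$- \frac{401558}{G + 999 \cdot 303} = - \frac{401558}{241203 + 999 \cdot 303} = - \frac{401558}{241203 + 302697} = - \frac{401558}{543900} = \left(-401558\right) \frac{1}{543900} = - \frac{200779}{271950}$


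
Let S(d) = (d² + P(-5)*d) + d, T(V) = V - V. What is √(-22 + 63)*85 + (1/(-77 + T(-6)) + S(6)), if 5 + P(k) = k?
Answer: -1387/77 + 85*√41 ≈ 526.25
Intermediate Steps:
P(k) = -5 + k
T(V) = 0
S(d) = d² - 9*d (S(d) = (d² + (-5 - 5)*d) + d = (d² - 10*d) + d = d² - 9*d)
√(-22 + 63)*85 + (1/(-77 + T(-6)) + S(6)) = √(-22 + 63)*85 + (1/(-77 + 0) + 6*(-9 + 6)) = √41*85 + (1/(-77) + 6*(-3)) = 85*√41 + (-1/77 - 18) = 85*√41 - 1387/77 = -1387/77 + 85*√41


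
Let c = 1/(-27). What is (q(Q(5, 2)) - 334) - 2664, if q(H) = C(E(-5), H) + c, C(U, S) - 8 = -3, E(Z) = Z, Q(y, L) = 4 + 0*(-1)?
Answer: -80812/27 ≈ -2993.0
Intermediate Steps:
Q(y, L) = 4 (Q(y, L) = 4 + 0 = 4)
C(U, S) = 5 (C(U, S) = 8 - 3 = 5)
c = -1/27 ≈ -0.037037
q(H) = 134/27 (q(H) = 5 - 1/27 = 134/27)
(q(Q(5, 2)) - 334) - 2664 = (134/27 - 334) - 2664 = -8884/27 - 2664 = -80812/27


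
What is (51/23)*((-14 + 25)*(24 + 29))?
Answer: 29733/23 ≈ 1292.7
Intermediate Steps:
(51/23)*((-14 + 25)*(24 + 29)) = (51*(1/23))*(11*53) = (51/23)*583 = 29733/23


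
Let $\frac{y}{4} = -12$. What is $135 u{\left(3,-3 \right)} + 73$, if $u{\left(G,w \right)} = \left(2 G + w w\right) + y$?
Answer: $-4382$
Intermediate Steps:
$y = -48$ ($y = 4 \left(-12\right) = -48$)
$u{\left(G,w \right)} = -48 + w^{2} + 2 G$ ($u{\left(G,w \right)} = \left(2 G + w w\right) - 48 = \left(2 G + w^{2}\right) - 48 = \left(w^{2} + 2 G\right) - 48 = -48 + w^{2} + 2 G$)
$135 u{\left(3,-3 \right)} + 73 = 135 \left(-48 + \left(-3\right)^{2} + 2 \cdot 3\right) + 73 = 135 \left(-48 + 9 + 6\right) + 73 = 135 \left(-33\right) + 73 = -4455 + 73 = -4382$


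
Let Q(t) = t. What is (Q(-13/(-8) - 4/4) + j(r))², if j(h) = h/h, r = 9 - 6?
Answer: 169/64 ≈ 2.6406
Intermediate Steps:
r = 3
j(h) = 1
(Q(-13/(-8) - 4/4) + j(r))² = ((-13/(-8) - 4/4) + 1)² = ((-13*(-⅛) - 4*¼) + 1)² = ((13/8 - 1) + 1)² = (5/8 + 1)² = (13/8)² = 169/64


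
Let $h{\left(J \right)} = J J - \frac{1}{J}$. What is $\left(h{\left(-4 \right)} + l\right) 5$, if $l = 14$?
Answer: $\frac{605}{4} \approx 151.25$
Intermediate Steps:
$h{\left(J \right)} = J^{2} - \frac{1}{J}$
$\left(h{\left(-4 \right)} + l\right) 5 = \left(\frac{-1 + \left(-4\right)^{3}}{-4} + 14\right) 5 = \left(- \frac{-1 - 64}{4} + 14\right) 5 = \left(\left(- \frac{1}{4}\right) \left(-65\right) + 14\right) 5 = \left(\frac{65}{4} + 14\right) 5 = \frac{121}{4} \cdot 5 = \frac{605}{4}$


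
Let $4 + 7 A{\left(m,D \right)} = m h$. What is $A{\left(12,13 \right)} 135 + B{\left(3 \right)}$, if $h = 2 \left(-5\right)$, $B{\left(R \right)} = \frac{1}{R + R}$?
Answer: $- \frac{100433}{42} \approx -2391.3$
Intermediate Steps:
$B{\left(R \right)} = \frac{1}{2 R}$
$h = -10$
$A{\left(m,D \right)} = - \frac{4}{7} - \frac{10 m}{7}$ ($A{\left(m,D \right)} = - \frac{4}{7} + \frac{m \left(-10\right)}{7} = - \frac{4}{7} + \frac{\left(-10\right) m}{7} = - \frac{4}{7} - \frac{10 m}{7}$)
$A{\left(12,13 \right)} 135 + B{\left(3 \right)} = \left(- \frac{4}{7} - \frac{120}{7}\right) 135 + \frac{1}{2 \cdot 3} = \left(- \frac{4}{7} - \frac{120}{7}\right) 135 + \frac{1}{2} \cdot \frac{1}{3} = \left(- \frac{124}{7}\right) 135 + \frac{1}{6} = - \frac{16740}{7} + \frac{1}{6} = - \frac{100433}{42}$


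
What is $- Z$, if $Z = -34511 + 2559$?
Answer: $31952$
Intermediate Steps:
$Z = -31952$
$- Z = \left(-1\right) \left(-31952\right) = 31952$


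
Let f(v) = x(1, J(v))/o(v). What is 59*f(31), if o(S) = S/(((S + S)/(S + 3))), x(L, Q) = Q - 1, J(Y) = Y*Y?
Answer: 56640/17 ≈ 3331.8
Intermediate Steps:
J(Y) = Y**2
x(L, Q) = -1 + Q
o(S) = 3/2 + S/2 (o(S) = S/(((2*S)/(3 + S))) = S/((2*S/(3 + S))) = S*((3 + S)/(2*S)) = 3/2 + S/2)
f(v) = (-1 + v**2)/(3/2 + v/2)
59*f(31) = 59*(2*(-1 + 31**2)/(3 + 31)) = 59*(2*(-1 + 961)/34) = 59*(2*(1/34)*960) = 59*(960/17) = 56640/17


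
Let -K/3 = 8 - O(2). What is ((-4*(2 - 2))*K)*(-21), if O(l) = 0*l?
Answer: 0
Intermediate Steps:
O(l) = 0
K = -24 (K = -3*(8 - 1*0) = -3*(8 + 0) = -3*8 = -24)
((-4*(2 - 2))*K)*(-21) = (-4*(2 - 2)*(-24))*(-21) = (-4*0*(-24))*(-21) = (0*(-24))*(-21) = 0*(-21) = 0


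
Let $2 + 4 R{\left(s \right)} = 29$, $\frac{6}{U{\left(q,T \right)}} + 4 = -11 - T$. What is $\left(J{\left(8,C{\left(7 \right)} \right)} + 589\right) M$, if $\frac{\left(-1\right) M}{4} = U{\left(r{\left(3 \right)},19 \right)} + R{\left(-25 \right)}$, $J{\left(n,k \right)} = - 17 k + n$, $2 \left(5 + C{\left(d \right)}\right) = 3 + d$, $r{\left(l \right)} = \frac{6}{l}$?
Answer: $- \frac{266859}{17} \approx -15698.0$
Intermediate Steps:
$U{\left(q,T \right)} = \frac{6}{-15 - T}$ ($U{\left(q,T \right)} = \frac{6}{-4 - \left(11 + T\right)} = \frac{6}{-15 - T}$)
$R{\left(s \right)} = \frac{27}{4}$ ($R{\left(s \right)} = - \frac{1}{2} + \frac{1}{4} \cdot 29 = - \frac{1}{2} + \frac{29}{4} = \frac{27}{4}$)
$C{\left(d \right)} = - \frac{7}{2} + \frac{d}{2}$ ($C{\left(d \right)} = -5 + \frac{3 + d}{2} = -5 + \left(\frac{3}{2} + \frac{d}{2}\right) = - \frac{7}{2} + \frac{d}{2}$)
$J{\left(n,k \right)} = n - 17 k$
$M = - \frac{447}{17}$ ($M = - 4 \left(- \frac{6}{15 + 19} + \frac{27}{4}\right) = - 4 \left(- \frac{6}{34} + \frac{27}{4}\right) = - 4 \left(\left(-6\right) \frac{1}{34} + \frac{27}{4}\right) = - 4 \left(- \frac{3}{17} + \frac{27}{4}\right) = \left(-4\right) \frac{447}{68} = - \frac{447}{17} \approx -26.294$)
$\left(J{\left(8,C{\left(7 \right)} \right)} + 589\right) M = \left(\left(8 - 17 \left(- \frac{7}{2} + \frac{1}{2} \cdot 7\right)\right) + 589\right) \left(- \frac{447}{17}\right) = \left(\left(8 - 17 \left(- \frac{7}{2} + \frac{7}{2}\right)\right) + 589\right) \left(- \frac{447}{17}\right) = \left(\left(8 - 0\right) + 589\right) \left(- \frac{447}{17}\right) = \left(\left(8 + 0\right) + 589\right) \left(- \frac{447}{17}\right) = \left(8 + 589\right) \left(- \frac{447}{17}\right) = 597 \left(- \frac{447}{17}\right) = - \frac{266859}{17}$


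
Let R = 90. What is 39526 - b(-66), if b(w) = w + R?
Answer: 39502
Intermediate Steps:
b(w) = 90 + w (b(w) = w + 90 = 90 + w)
39526 - b(-66) = 39526 - (90 - 66) = 39526 - 1*24 = 39526 - 24 = 39502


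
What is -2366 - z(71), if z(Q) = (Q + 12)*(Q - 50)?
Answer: -4109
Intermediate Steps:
z(Q) = (-50 + Q)*(12 + Q) (z(Q) = (12 + Q)*(-50 + Q) = (-50 + Q)*(12 + Q))
-2366 - z(71) = -2366 - (-600 + 71² - 38*71) = -2366 - (-600 + 5041 - 2698) = -2366 - 1*1743 = -2366 - 1743 = -4109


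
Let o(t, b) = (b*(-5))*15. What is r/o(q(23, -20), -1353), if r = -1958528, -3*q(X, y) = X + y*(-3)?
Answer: -178048/9225 ≈ -19.301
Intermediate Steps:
q(X, y) = y - X/3 (q(X, y) = -(X + y*(-3))/3 = -(X - 3*y)/3 = y - X/3)
o(t, b) = -75*b (o(t, b) = -5*b*15 = -75*b)
r/o(q(23, -20), -1353) = -1958528/((-75*(-1353))) = -1958528/101475 = -1958528*1/101475 = -178048/9225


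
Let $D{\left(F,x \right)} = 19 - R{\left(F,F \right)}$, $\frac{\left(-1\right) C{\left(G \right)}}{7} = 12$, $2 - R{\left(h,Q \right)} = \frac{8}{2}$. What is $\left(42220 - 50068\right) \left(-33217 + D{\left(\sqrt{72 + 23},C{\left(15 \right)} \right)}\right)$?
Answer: $260522208$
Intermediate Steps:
$R{\left(h,Q \right)} = -2$ ($R{\left(h,Q \right)} = 2 - \frac{8}{2} = 2 - 8 \cdot \frac{1}{2} = 2 - 4 = -2$)
$C{\left(G \right)} = -84$ ($C{\left(G \right)} = \left(-7\right) 12 = -84$)
$D{\left(F,x \right)} = 21$ ($D{\left(F,x \right)} = 19 - -2 = 19 + 2 = 21$)
$\left(42220 - 50068\right) \left(-33217 + D{\left(\sqrt{72 + 23},C{\left(15 \right)} \right)}\right) = \left(42220 - 50068\right) \left(-33217 + 21\right) = \left(-7848\right) \left(-33196\right) = 260522208$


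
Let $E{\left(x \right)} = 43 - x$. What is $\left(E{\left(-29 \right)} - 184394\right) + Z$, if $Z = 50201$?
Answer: $-134121$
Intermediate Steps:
$\left(E{\left(-29 \right)} - 184394\right) + Z = \left(\left(43 - -29\right) - 184394\right) + 50201 = \left(\left(43 + 29\right) - 184394\right) + 50201 = \left(72 - 184394\right) + 50201 = -184322 + 50201 = -134121$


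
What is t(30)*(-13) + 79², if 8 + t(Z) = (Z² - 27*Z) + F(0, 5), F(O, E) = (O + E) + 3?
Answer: 5071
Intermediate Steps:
F(O, E) = 3 + E + O (F(O, E) = (E + O) + 3 = 3 + E + O)
t(Z) = Z² - 27*Z (t(Z) = -8 + ((Z² - 27*Z) + (3 + 5 + 0)) = -8 + ((Z² - 27*Z) + 8) = -8 + (8 + Z² - 27*Z) = Z² - 27*Z)
t(30)*(-13) + 79² = (30*(-27 + 30))*(-13) + 79² = (30*3)*(-13) + 6241 = 90*(-13) + 6241 = -1170 + 6241 = 5071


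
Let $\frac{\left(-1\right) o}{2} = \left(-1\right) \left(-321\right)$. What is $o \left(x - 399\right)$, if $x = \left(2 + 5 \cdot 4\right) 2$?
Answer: $227910$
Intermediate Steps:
$x = 44$ ($x = \left(2 + 20\right) 2 = 22 \cdot 2 = 44$)
$o = -642$ ($o = - 2 \left(\left(-1\right) \left(-321\right)\right) = \left(-2\right) 321 = -642$)
$o \left(x - 399\right) = - 642 \left(44 - 399\right) = \left(-642\right) \left(-355\right) = 227910$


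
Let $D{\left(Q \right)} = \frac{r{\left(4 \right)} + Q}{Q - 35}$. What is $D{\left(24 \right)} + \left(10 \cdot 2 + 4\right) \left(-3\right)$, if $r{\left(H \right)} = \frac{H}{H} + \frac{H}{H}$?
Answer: $- \frac{818}{11} \approx -74.364$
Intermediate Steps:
$r{\left(H \right)} = 2$ ($r{\left(H \right)} = 1 + 1 = 2$)
$D{\left(Q \right)} = \frac{2 + Q}{-35 + Q}$ ($D{\left(Q \right)} = \frac{2 + Q}{Q - 35} = \frac{2 + Q}{-35 + Q}$)
$D{\left(24 \right)} + \left(10 \cdot 2 + 4\right) \left(-3\right) = \frac{2 + 24}{-35 + 24} + \left(10 \cdot 2 + 4\right) \left(-3\right) = \frac{1}{-11} \cdot 26 + \left(20 + 4\right) \left(-3\right) = \left(- \frac{1}{11}\right) 26 + 24 \left(-3\right) = - \frac{26}{11} - 72 = - \frac{818}{11}$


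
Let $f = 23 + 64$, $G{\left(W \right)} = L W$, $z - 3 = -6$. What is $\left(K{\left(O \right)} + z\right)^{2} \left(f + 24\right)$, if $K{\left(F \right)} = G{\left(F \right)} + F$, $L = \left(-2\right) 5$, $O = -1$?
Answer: $3996$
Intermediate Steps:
$L = -10$
$z = -3$ ($z = 3 - 6 = -3$)
$G{\left(W \right)} = - 10 W$
$K{\left(F \right)} = - 9 F$ ($K{\left(F \right)} = - 10 F + F = - 9 F$)
$f = 87$
$\left(K{\left(O \right)} + z\right)^{2} \left(f + 24\right) = \left(\left(-9\right) \left(-1\right) - 3\right)^{2} \left(87 + 24\right) = \left(9 - 3\right)^{2} \cdot 111 = 6^{2} \cdot 111 = 36 \cdot 111 = 3996$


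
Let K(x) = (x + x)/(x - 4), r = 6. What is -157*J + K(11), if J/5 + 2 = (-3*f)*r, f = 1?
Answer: 109922/7 ≈ 15703.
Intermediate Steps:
J = -100 (J = -10 + 5*(-3*1*6) = -10 + 5*(-3*6) = -10 + 5*(-18) = -10 - 90 = -100)
K(x) = 2*x/(-4 + x) (K(x) = (2*x)/(-4 + x) = 2*x/(-4 + x))
-157*J + K(11) = -157*(-100) + 2*11/(-4 + 11) = 15700 + 2*11/7 = 15700 + 2*11*(1/7) = 15700 + 22/7 = 109922/7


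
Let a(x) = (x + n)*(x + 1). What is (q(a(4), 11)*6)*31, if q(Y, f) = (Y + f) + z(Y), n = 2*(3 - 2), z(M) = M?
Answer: 13206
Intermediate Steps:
n = 2 (n = 2*1 = 2)
a(x) = (1 + x)*(2 + x) (a(x) = (x + 2)*(x + 1) = (2 + x)*(1 + x) = (1 + x)*(2 + x))
q(Y, f) = f + 2*Y (q(Y, f) = (Y + f) + Y = f + 2*Y)
(q(a(4), 11)*6)*31 = ((11 + 2*(2 + 4**2 + 3*4))*6)*31 = ((11 + 2*(2 + 16 + 12))*6)*31 = ((11 + 2*30)*6)*31 = ((11 + 60)*6)*31 = (71*6)*31 = 426*31 = 13206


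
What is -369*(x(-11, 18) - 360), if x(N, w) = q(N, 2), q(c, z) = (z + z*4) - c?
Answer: 125091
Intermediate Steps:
q(c, z) = -c + 5*z (q(c, z) = (z + 4*z) - c = 5*z - c = -c + 5*z)
x(N, w) = 10 - N (x(N, w) = -N + 5*2 = -N + 10 = 10 - N)
-369*(x(-11, 18) - 360) = -369*((10 - 1*(-11)) - 360) = -369*((10 + 11) - 360) = -369*(21 - 360) = -369*(-339) = 125091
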